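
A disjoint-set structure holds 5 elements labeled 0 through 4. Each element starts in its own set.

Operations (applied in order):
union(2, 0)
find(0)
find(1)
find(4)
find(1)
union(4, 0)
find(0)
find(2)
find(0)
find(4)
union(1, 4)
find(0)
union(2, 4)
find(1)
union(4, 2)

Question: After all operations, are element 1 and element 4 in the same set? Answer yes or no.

Step 1: union(2, 0) -> merged; set of 2 now {0, 2}
Step 2: find(0) -> no change; set of 0 is {0, 2}
Step 3: find(1) -> no change; set of 1 is {1}
Step 4: find(4) -> no change; set of 4 is {4}
Step 5: find(1) -> no change; set of 1 is {1}
Step 6: union(4, 0) -> merged; set of 4 now {0, 2, 4}
Step 7: find(0) -> no change; set of 0 is {0, 2, 4}
Step 8: find(2) -> no change; set of 2 is {0, 2, 4}
Step 9: find(0) -> no change; set of 0 is {0, 2, 4}
Step 10: find(4) -> no change; set of 4 is {0, 2, 4}
Step 11: union(1, 4) -> merged; set of 1 now {0, 1, 2, 4}
Step 12: find(0) -> no change; set of 0 is {0, 1, 2, 4}
Step 13: union(2, 4) -> already same set; set of 2 now {0, 1, 2, 4}
Step 14: find(1) -> no change; set of 1 is {0, 1, 2, 4}
Step 15: union(4, 2) -> already same set; set of 4 now {0, 1, 2, 4}
Set of 1: {0, 1, 2, 4}; 4 is a member.

Answer: yes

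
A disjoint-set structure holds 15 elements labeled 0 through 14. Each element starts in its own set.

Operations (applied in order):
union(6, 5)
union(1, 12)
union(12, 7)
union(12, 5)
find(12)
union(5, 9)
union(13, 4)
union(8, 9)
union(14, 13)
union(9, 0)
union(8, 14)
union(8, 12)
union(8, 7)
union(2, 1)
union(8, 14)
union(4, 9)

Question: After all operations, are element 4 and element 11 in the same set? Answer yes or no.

Answer: no

Derivation:
Step 1: union(6, 5) -> merged; set of 6 now {5, 6}
Step 2: union(1, 12) -> merged; set of 1 now {1, 12}
Step 3: union(12, 7) -> merged; set of 12 now {1, 7, 12}
Step 4: union(12, 5) -> merged; set of 12 now {1, 5, 6, 7, 12}
Step 5: find(12) -> no change; set of 12 is {1, 5, 6, 7, 12}
Step 6: union(5, 9) -> merged; set of 5 now {1, 5, 6, 7, 9, 12}
Step 7: union(13, 4) -> merged; set of 13 now {4, 13}
Step 8: union(8, 9) -> merged; set of 8 now {1, 5, 6, 7, 8, 9, 12}
Step 9: union(14, 13) -> merged; set of 14 now {4, 13, 14}
Step 10: union(9, 0) -> merged; set of 9 now {0, 1, 5, 6, 7, 8, 9, 12}
Step 11: union(8, 14) -> merged; set of 8 now {0, 1, 4, 5, 6, 7, 8, 9, 12, 13, 14}
Step 12: union(8, 12) -> already same set; set of 8 now {0, 1, 4, 5, 6, 7, 8, 9, 12, 13, 14}
Step 13: union(8, 7) -> already same set; set of 8 now {0, 1, 4, 5, 6, 7, 8, 9, 12, 13, 14}
Step 14: union(2, 1) -> merged; set of 2 now {0, 1, 2, 4, 5, 6, 7, 8, 9, 12, 13, 14}
Step 15: union(8, 14) -> already same set; set of 8 now {0, 1, 2, 4, 5, 6, 7, 8, 9, 12, 13, 14}
Step 16: union(4, 9) -> already same set; set of 4 now {0, 1, 2, 4, 5, 6, 7, 8, 9, 12, 13, 14}
Set of 4: {0, 1, 2, 4, 5, 6, 7, 8, 9, 12, 13, 14}; 11 is not a member.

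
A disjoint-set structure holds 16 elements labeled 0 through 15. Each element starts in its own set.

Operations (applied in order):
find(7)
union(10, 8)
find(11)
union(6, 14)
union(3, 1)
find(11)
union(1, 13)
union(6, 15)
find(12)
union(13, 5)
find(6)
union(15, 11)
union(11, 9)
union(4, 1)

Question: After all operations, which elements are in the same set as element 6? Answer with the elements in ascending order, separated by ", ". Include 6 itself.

Answer: 6, 9, 11, 14, 15

Derivation:
Step 1: find(7) -> no change; set of 7 is {7}
Step 2: union(10, 8) -> merged; set of 10 now {8, 10}
Step 3: find(11) -> no change; set of 11 is {11}
Step 4: union(6, 14) -> merged; set of 6 now {6, 14}
Step 5: union(3, 1) -> merged; set of 3 now {1, 3}
Step 6: find(11) -> no change; set of 11 is {11}
Step 7: union(1, 13) -> merged; set of 1 now {1, 3, 13}
Step 8: union(6, 15) -> merged; set of 6 now {6, 14, 15}
Step 9: find(12) -> no change; set of 12 is {12}
Step 10: union(13, 5) -> merged; set of 13 now {1, 3, 5, 13}
Step 11: find(6) -> no change; set of 6 is {6, 14, 15}
Step 12: union(15, 11) -> merged; set of 15 now {6, 11, 14, 15}
Step 13: union(11, 9) -> merged; set of 11 now {6, 9, 11, 14, 15}
Step 14: union(4, 1) -> merged; set of 4 now {1, 3, 4, 5, 13}
Component of 6: {6, 9, 11, 14, 15}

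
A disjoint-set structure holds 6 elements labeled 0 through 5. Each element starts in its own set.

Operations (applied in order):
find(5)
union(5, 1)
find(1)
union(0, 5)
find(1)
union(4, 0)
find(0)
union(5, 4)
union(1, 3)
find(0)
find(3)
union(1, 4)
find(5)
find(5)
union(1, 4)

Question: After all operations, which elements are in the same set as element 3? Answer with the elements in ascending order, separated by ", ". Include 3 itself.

Step 1: find(5) -> no change; set of 5 is {5}
Step 2: union(5, 1) -> merged; set of 5 now {1, 5}
Step 3: find(1) -> no change; set of 1 is {1, 5}
Step 4: union(0, 5) -> merged; set of 0 now {0, 1, 5}
Step 5: find(1) -> no change; set of 1 is {0, 1, 5}
Step 6: union(4, 0) -> merged; set of 4 now {0, 1, 4, 5}
Step 7: find(0) -> no change; set of 0 is {0, 1, 4, 5}
Step 8: union(5, 4) -> already same set; set of 5 now {0, 1, 4, 5}
Step 9: union(1, 3) -> merged; set of 1 now {0, 1, 3, 4, 5}
Step 10: find(0) -> no change; set of 0 is {0, 1, 3, 4, 5}
Step 11: find(3) -> no change; set of 3 is {0, 1, 3, 4, 5}
Step 12: union(1, 4) -> already same set; set of 1 now {0, 1, 3, 4, 5}
Step 13: find(5) -> no change; set of 5 is {0, 1, 3, 4, 5}
Step 14: find(5) -> no change; set of 5 is {0, 1, 3, 4, 5}
Step 15: union(1, 4) -> already same set; set of 1 now {0, 1, 3, 4, 5}
Component of 3: {0, 1, 3, 4, 5}

Answer: 0, 1, 3, 4, 5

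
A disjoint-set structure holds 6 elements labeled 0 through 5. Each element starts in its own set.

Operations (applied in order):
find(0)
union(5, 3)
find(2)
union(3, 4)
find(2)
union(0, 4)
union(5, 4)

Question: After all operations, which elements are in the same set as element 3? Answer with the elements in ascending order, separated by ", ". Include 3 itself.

Answer: 0, 3, 4, 5

Derivation:
Step 1: find(0) -> no change; set of 0 is {0}
Step 2: union(5, 3) -> merged; set of 5 now {3, 5}
Step 3: find(2) -> no change; set of 2 is {2}
Step 4: union(3, 4) -> merged; set of 3 now {3, 4, 5}
Step 5: find(2) -> no change; set of 2 is {2}
Step 6: union(0, 4) -> merged; set of 0 now {0, 3, 4, 5}
Step 7: union(5, 4) -> already same set; set of 5 now {0, 3, 4, 5}
Component of 3: {0, 3, 4, 5}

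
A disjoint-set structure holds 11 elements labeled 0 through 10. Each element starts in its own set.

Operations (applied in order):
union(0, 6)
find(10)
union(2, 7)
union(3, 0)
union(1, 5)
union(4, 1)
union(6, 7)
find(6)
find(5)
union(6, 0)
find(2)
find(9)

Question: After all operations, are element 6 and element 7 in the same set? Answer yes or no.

Answer: yes

Derivation:
Step 1: union(0, 6) -> merged; set of 0 now {0, 6}
Step 2: find(10) -> no change; set of 10 is {10}
Step 3: union(2, 7) -> merged; set of 2 now {2, 7}
Step 4: union(3, 0) -> merged; set of 3 now {0, 3, 6}
Step 5: union(1, 5) -> merged; set of 1 now {1, 5}
Step 6: union(4, 1) -> merged; set of 4 now {1, 4, 5}
Step 7: union(6, 7) -> merged; set of 6 now {0, 2, 3, 6, 7}
Step 8: find(6) -> no change; set of 6 is {0, 2, 3, 6, 7}
Step 9: find(5) -> no change; set of 5 is {1, 4, 5}
Step 10: union(6, 0) -> already same set; set of 6 now {0, 2, 3, 6, 7}
Step 11: find(2) -> no change; set of 2 is {0, 2, 3, 6, 7}
Step 12: find(9) -> no change; set of 9 is {9}
Set of 6: {0, 2, 3, 6, 7}; 7 is a member.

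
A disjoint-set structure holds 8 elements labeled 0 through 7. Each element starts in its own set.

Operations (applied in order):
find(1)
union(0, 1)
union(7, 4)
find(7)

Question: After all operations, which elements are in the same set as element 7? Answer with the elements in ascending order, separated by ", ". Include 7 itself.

Step 1: find(1) -> no change; set of 1 is {1}
Step 2: union(0, 1) -> merged; set of 0 now {0, 1}
Step 3: union(7, 4) -> merged; set of 7 now {4, 7}
Step 4: find(7) -> no change; set of 7 is {4, 7}
Component of 7: {4, 7}

Answer: 4, 7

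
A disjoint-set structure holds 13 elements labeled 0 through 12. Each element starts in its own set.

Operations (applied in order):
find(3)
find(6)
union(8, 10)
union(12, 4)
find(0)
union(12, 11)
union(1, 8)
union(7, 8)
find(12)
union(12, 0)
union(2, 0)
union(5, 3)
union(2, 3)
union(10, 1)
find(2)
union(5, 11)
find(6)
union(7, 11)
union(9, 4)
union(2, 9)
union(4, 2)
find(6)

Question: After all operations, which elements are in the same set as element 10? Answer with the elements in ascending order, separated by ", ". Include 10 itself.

Step 1: find(3) -> no change; set of 3 is {3}
Step 2: find(6) -> no change; set of 6 is {6}
Step 3: union(8, 10) -> merged; set of 8 now {8, 10}
Step 4: union(12, 4) -> merged; set of 12 now {4, 12}
Step 5: find(0) -> no change; set of 0 is {0}
Step 6: union(12, 11) -> merged; set of 12 now {4, 11, 12}
Step 7: union(1, 8) -> merged; set of 1 now {1, 8, 10}
Step 8: union(7, 8) -> merged; set of 7 now {1, 7, 8, 10}
Step 9: find(12) -> no change; set of 12 is {4, 11, 12}
Step 10: union(12, 0) -> merged; set of 12 now {0, 4, 11, 12}
Step 11: union(2, 0) -> merged; set of 2 now {0, 2, 4, 11, 12}
Step 12: union(5, 3) -> merged; set of 5 now {3, 5}
Step 13: union(2, 3) -> merged; set of 2 now {0, 2, 3, 4, 5, 11, 12}
Step 14: union(10, 1) -> already same set; set of 10 now {1, 7, 8, 10}
Step 15: find(2) -> no change; set of 2 is {0, 2, 3, 4, 5, 11, 12}
Step 16: union(5, 11) -> already same set; set of 5 now {0, 2, 3, 4, 5, 11, 12}
Step 17: find(6) -> no change; set of 6 is {6}
Step 18: union(7, 11) -> merged; set of 7 now {0, 1, 2, 3, 4, 5, 7, 8, 10, 11, 12}
Step 19: union(9, 4) -> merged; set of 9 now {0, 1, 2, 3, 4, 5, 7, 8, 9, 10, 11, 12}
Step 20: union(2, 9) -> already same set; set of 2 now {0, 1, 2, 3, 4, 5, 7, 8, 9, 10, 11, 12}
Step 21: union(4, 2) -> already same set; set of 4 now {0, 1, 2, 3, 4, 5, 7, 8, 9, 10, 11, 12}
Step 22: find(6) -> no change; set of 6 is {6}
Component of 10: {0, 1, 2, 3, 4, 5, 7, 8, 9, 10, 11, 12}

Answer: 0, 1, 2, 3, 4, 5, 7, 8, 9, 10, 11, 12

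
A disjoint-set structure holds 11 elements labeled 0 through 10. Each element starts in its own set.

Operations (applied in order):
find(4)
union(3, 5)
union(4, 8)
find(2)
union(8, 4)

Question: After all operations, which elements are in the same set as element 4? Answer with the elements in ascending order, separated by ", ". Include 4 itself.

Answer: 4, 8

Derivation:
Step 1: find(4) -> no change; set of 4 is {4}
Step 2: union(3, 5) -> merged; set of 3 now {3, 5}
Step 3: union(4, 8) -> merged; set of 4 now {4, 8}
Step 4: find(2) -> no change; set of 2 is {2}
Step 5: union(8, 4) -> already same set; set of 8 now {4, 8}
Component of 4: {4, 8}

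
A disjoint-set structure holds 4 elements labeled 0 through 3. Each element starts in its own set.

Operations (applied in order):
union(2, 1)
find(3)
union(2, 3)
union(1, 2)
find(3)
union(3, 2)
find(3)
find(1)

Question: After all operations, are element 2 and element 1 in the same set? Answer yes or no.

Step 1: union(2, 1) -> merged; set of 2 now {1, 2}
Step 2: find(3) -> no change; set of 3 is {3}
Step 3: union(2, 3) -> merged; set of 2 now {1, 2, 3}
Step 4: union(1, 2) -> already same set; set of 1 now {1, 2, 3}
Step 5: find(3) -> no change; set of 3 is {1, 2, 3}
Step 6: union(3, 2) -> already same set; set of 3 now {1, 2, 3}
Step 7: find(3) -> no change; set of 3 is {1, 2, 3}
Step 8: find(1) -> no change; set of 1 is {1, 2, 3}
Set of 2: {1, 2, 3}; 1 is a member.

Answer: yes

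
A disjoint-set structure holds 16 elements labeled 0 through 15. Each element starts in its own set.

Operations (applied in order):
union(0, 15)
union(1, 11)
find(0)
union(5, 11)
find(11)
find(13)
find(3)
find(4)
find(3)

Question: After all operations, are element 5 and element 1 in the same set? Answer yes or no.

Answer: yes

Derivation:
Step 1: union(0, 15) -> merged; set of 0 now {0, 15}
Step 2: union(1, 11) -> merged; set of 1 now {1, 11}
Step 3: find(0) -> no change; set of 0 is {0, 15}
Step 4: union(5, 11) -> merged; set of 5 now {1, 5, 11}
Step 5: find(11) -> no change; set of 11 is {1, 5, 11}
Step 6: find(13) -> no change; set of 13 is {13}
Step 7: find(3) -> no change; set of 3 is {3}
Step 8: find(4) -> no change; set of 4 is {4}
Step 9: find(3) -> no change; set of 3 is {3}
Set of 5: {1, 5, 11}; 1 is a member.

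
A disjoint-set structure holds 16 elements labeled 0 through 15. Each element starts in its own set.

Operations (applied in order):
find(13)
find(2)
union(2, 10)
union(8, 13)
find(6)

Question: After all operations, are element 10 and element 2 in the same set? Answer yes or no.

Step 1: find(13) -> no change; set of 13 is {13}
Step 2: find(2) -> no change; set of 2 is {2}
Step 3: union(2, 10) -> merged; set of 2 now {2, 10}
Step 4: union(8, 13) -> merged; set of 8 now {8, 13}
Step 5: find(6) -> no change; set of 6 is {6}
Set of 10: {2, 10}; 2 is a member.

Answer: yes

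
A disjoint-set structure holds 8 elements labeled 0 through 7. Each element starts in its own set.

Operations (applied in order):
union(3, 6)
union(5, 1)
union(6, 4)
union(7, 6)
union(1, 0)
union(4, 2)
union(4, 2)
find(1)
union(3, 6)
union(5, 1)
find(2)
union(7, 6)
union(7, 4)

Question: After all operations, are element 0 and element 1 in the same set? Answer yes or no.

Answer: yes

Derivation:
Step 1: union(3, 6) -> merged; set of 3 now {3, 6}
Step 2: union(5, 1) -> merged; set of 5 now {1, 5}
Step 3: union(6, 4) -> merged; set of 6 now {3, 4, 6}
Step 4: union(7, 6) -> merged; set of 7 now {3, 4, 6, 7}
Step 5: union(1, 0) -> merged; set of 1 now {0, 1, 5}
Step 6: union(4, 2) -> merged; set of 4 now {2, 3, 4, 6, 7}
Step 7: union(4, 2) -> already same set; set of 4 now {2, 3, 4, 6, 7}
Step 8: find(1) -> no change; set of 1 is {0, 1, 5}
Step 9: union(3, 6) -> already same set; set of 3 now {2, 3, 4, 6, 7}
Step 10: union(5, 1) -> already same set; set of 5 now {0, 1, 5}
Step 11: find(2) -> no change; set of 2 is {2, 3, 4, 6, 7}
Step 12: union(7, 6) -> already same set; set of 7 now {2, 3, 4, 6, 7}
Step 13: union(7, 4) -> already same set; set of 7 now {2, 3, 4, 6, 7}
Set of 0: {0, 1, 5}; 1 is a member.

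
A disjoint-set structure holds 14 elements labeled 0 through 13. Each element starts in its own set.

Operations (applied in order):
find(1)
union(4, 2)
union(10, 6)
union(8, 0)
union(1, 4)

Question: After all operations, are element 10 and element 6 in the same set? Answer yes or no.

Answer: yes

Derivation:
Step 1: find(1) -> no change; set of 1 is {1}
Step 2: union(4, 2) -> merged; set of 4 now {2, 4}
Step 3: union(10, 6) -> merged; set of 10 now {6, 10}
Step 4: union(8, 0) -> merged; set of 8 now {0, 8}
Step 5: union(1, 4) -> merged; set of 1 now {1, 2, 4}
Set of 10: {6, 10}; 6 is a member.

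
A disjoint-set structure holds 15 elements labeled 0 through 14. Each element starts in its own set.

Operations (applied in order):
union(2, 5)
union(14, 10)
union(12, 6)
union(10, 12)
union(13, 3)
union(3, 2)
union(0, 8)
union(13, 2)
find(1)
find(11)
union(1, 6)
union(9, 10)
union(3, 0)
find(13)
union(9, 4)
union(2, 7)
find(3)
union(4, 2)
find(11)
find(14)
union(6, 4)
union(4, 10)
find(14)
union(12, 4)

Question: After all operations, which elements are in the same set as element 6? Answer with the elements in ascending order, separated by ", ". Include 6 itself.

Answer: 0, 1, 2, 3, 4, 5, 6, 7, 8, 9, 10, 12, 13, 14

Derivation:
Step 1: union(2, 5) -> merged; set of 2 now {2, 5}
Step 2: union(14, 10) -> merged; set of 14 now {10, 14}
Step 3: union(12, 6) -> merged; set of 12 now {6, 12}
Step 4: union(10, 12) -> merged; set of 10 now {6, 10, 12, 14}
Step 5: union(13, 3) -> merged; set of 13 now {3, 13}
Step 6: union(3, 2) -> merged; set of 3 now {2, 3, 5, 13}
Step 7: union(0, 8) -> merged; set of 0 now {0, 8}
Step 8: union(13, 2) -> already same set; set of 13 now {2, 3, 5, 13}
Step 9: find(1) -> no change; set of 1 is {1}
Step 10: find(11) -> no change; set of 11 is {11}
Step 11: union(1, 6) -> merged; set of 1 now {1, 6, 10, 12, 14}
Step 12: union(9, 10) -> merged; set of 9 now {1, 6, 9, 10, 12, 14}
Step 13: union(3, 0) -> merged; set of 3 now {0, 2, 3, 5, 8, 13}
Step 14: find(13) -> no change; set of 13 is {0, 2, 3, 5, 8, 13}
Step 15: union(9, 4) -> merged; set of 9 now {1, 4, 6, 9, 10, 12, 14}
Step 16: union(2, 7) -> merged; set of 2 now {0, 2, 3, 5, 7, 8, 13}
Step 17: find(3) -> no change; set of 3 is {0, 2, 3, 5, 7, 8, 13}
Step 18: union(4, 2) -> merged; set of 4 now {0, 1, 2, 3, 4, 5, 6, 7, 8, 9, 10, 12, 13, 14}
Step 19: find(11) -> no change; set of 11 is {11}
Step 20: find(14) -> no change; set of 14 is {0, 1, 2, 3, 4, 5, 6, 7, 8, 9, 10, 12, 13, 14}
Step 21: union(6, 4) -> already same set; set of 6 now {0, 1, 2, 3, 4, 5, 6, 7, 8, 9, 10, 12, 13, 14}
Step 22: union(4, 10) -> already same set; set of 4 now {0, 1, 2, 3, 4, 5, 6, 7, 8, 9, 10, 12, 13, 14}
Step 23: find(14) -> no change; set of 14 is {0, 1, 2, 3, 4, 5, 6, 7, 8, 9, 10, 12, 13, 14}
Step 24: union(12, 4) -> already same set; set of 12 now {0, 1, 2, 3, 4, 5, 6, 7, 8, 9, 10, 12, 13, 14}
Component of 6: {0, 1, 2, 3, 4, 5, 6, 7, 8, 9, 10, 12, 13, 14}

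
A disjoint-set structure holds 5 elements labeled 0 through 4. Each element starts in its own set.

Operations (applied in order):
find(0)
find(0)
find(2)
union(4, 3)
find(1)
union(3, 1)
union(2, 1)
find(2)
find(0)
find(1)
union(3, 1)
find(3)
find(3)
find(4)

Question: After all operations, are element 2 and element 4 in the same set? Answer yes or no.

Answer: yes

Derivation:
Step 1: find(0) -> no change; set of 0 is {0}
Step 2: find(0) -> no change; set of 0 is {0}
Step 3: find(2) -> no change; set of 2 is {2}
Step 4: union(4, 3) -> merged; set of 4 now {3, 4}
Step 5: find(1) -> no change; set of 1 is {1}
Step 6: union(3, 1) -> merged; set of 3 now {1, 3, 4}
Step 7: union(2, 1) -> merged; set of 2 now {1, 2, 3, 4}
Step 8: find(2) -> no change; set of 2 is {1, 2, 3, 4}
Step 9: find(0) -> no change; set of 0 is {0}
Step 10: find(1) -> no change; set of 1 is {1, 2, 3, 4}
Step 11: union(3, 1) -> already same set; set of 3 now {1, 2, 3, 4}
Step 12: find(3) -> no change; set of 3 is {1, 2, 3, 4}
Step 13: find(3) -> no change; set of 3 is {1, 2, 3, 4}
Step 14: find(4) -> no change; set of 4 is {1, 2, 3, 4}
Set of 2: {1, 2, 3, 4}; 4 is a member.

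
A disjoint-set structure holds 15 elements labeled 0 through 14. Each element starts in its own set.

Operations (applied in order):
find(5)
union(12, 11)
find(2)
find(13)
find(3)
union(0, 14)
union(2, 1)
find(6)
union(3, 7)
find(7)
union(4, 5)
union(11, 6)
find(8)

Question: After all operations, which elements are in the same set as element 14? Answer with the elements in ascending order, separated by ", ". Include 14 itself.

Answer: 0, 14

Derivation:
Step 1: find(5) -> no change; set of 5 is {5}
Step 2: union(12, 11) -> merged; set of 12 now {11, 12}
Step 3: find(2) -> no change; set of 2 is {2}
Step 4: find(13) -> no change; set of 13 is {13}
Step 5: find(3) -> no change; set of 3 is {3}
Step 6: union(0, 14) -> merged; set of 0 now {0, 14}
Step 7: union(2, 1) -> merged; set of 2 now {1, 2}
Step 8: find(6) -> no change; set of 6 is {6}
Step 9: union(3, 7) -> merged; set of 3 now {3, 7}
Step 10: find(7) -> no change; set of 7 is {3, 7}
Step 11: union(4, 5) -> merged; set of 4 now {4, 5}
Step 12: union(11, 6) -> merged; set of 11 now {6, 11, 12}
Step 13: find(8) -> no change; set of 8 is {8}
Component of 14: {0, 14}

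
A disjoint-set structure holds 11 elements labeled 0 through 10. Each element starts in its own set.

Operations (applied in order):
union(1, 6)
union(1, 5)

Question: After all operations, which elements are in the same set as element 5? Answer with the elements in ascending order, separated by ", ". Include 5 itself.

Answer: 1, 5, 6

Derivation:
Step 1: union(1, 6) -> merged; set of 1 now {1, 6}
Step 2: union(1, 5) -> merged; set of 1 now {1, 5, 6}
Component of 5: {1, 5, 6}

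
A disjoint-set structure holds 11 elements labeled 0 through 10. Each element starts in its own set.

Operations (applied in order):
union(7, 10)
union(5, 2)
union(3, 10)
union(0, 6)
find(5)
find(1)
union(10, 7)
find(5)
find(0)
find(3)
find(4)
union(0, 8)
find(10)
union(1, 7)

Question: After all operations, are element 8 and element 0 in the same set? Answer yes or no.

Answer: yes

Derivation:
Step 1: union(7, 10) -> merged; set of 7 now {7, 10}
Step 2: union(5, 2) -> merged; set of 5 now {2, 5}
Step 3: union(3, 10) -> merged; set of 3 now {3, 7, 10}
Step 4: union(0, 6) -> merged; set of 0 now {0, 6}
Step 5: find(5) -> no change; set of 5 is {2, 5}
Step 6: find(1) -> no change; set of 1 is {1}
Step 7: union(10, 7) -> already same set; set of 10 now {3, 7, 10}
Step 8: find(5) -> no change; set of 5 is {2, 5}
Step 9: find(0) -> no change; set of 0 is {0, 6}
Step 10: find(3) -> no change; set of 3 is {3, 7, 10}
Step 11: find(4) -> no change; set of 4 is {4}
Step 12: union(0, 8) -> merged; set of 0 now {0, 6, 8}
Step 13: find(10) -> no change; set of 10 is {3, 7, 10}
Step 14: union(1, 7) -> merged; set of 1 now {1, 3, 7, 10}
Set of 8: {0, 6, 8}; 0 is a member.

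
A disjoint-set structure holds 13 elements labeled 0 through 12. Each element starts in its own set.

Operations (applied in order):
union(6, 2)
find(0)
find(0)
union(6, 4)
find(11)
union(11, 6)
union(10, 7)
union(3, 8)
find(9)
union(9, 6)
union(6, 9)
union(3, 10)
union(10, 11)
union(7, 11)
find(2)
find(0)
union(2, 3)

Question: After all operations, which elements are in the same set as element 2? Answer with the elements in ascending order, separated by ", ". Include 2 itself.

Step 1: union(6, 2) -> merged; set of 6 now {2, 6}
Step 2: find(0) -> no change; set of 0 is {0}
Step 3: find(0) -> no change; set of 0 is {0}
Step 4: union(6, 4) -> merged; set of 6 now {2, 4, 6}
Step 5: find(11) -> no change; set of 11 is {11}
Step 6: union(11, 6) -> merged; set of 11 now {2, 4, 6, 11}
Step 7: union(10, 7) -> merged; set of 10 now {7, 10}
Step 8: union(3, 8) -> merged; set of 3 now {3, 8}
Step 9: find(9) -> no change; set of 9 is {9}
Step 10: union(9, 6) -> merged; set of 9 now {2, 4, 6, 9, 11}
Step 11: union(6, 9) -> already same set; set of 6 now {2, 4, 6, 9, 11}
Step 12: union(3, 10) -> merged; set of 3 now {3, 7, 8, 10}
Step 13: union(10, 11) -> merged; set of 10 now {2, 3, 4, 6, 7, 8, 9, 10, 11}
Step 14: union(7, 11) -> already same set; set of 7 now {2, 3, 4, 6, 7, 8, 9, 10, 11}
Step 15: find(2) -> no change; set of 2 is {2, 3, 4, 6, 7, 8, 9, 10, 11}
Step 16: find(0) -> no change; set of 0 is {0}
Step 17: union(2, 3) -> already same set; set of 2 now {2, 3, 4, 6, 7, 8, 9, 10, 11}
Component of 2: {2, 3, 4, 6, 7, 8, 9, 10, 11}

Answer: 2, 3, 4, 6, 7, 8, 9, 10, 11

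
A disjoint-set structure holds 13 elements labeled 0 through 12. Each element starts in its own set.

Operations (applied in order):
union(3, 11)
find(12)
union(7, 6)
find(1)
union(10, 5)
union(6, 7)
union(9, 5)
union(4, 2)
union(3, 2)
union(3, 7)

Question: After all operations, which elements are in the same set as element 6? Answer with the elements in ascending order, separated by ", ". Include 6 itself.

Answer: 2, 3, 4, 6, 7, 11

Derivation:
Step 1: union(3, 11) -> merged; set of 3 now {3, 11}
Step 2: find(12) -> no change; set of 12 is {12}
Step 3: union(7, 6) -> merged; set of 7 now {6, 7}
Step 4: find(1) -> no change; set of 1 is {1}
Step 5: union(10, 5) -> merged; set of 10 now {5, 10}
Step 6: union(6, 7) -> already same set; set of 6 now {6, 7}
Step 7: union(9, 5) -> merged; set of 9 now {5, 9, 10}
Step 8: union(4, 2) -> merged; set of 4 now {2, 4}
Step 9: union(3, 2) -> merged; set of 3 now {2, 3, 4, 11}
Step 10: union(3, 7) -> merged; set of 3 now {2, 3, 4, 6, 7, 11}
Component of 6: {2, 3, 4, 6, 7, 11}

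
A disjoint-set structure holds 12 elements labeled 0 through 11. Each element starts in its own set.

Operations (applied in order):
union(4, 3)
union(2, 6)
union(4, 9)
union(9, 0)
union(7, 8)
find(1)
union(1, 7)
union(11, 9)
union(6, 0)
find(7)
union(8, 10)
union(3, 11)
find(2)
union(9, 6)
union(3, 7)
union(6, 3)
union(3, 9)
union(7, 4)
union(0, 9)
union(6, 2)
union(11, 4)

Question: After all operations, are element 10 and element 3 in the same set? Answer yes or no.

Step 1: union(4, 3) -> merged; set of 4 now {3, 4}
Step 2: union(2, 6) -> merged; set of 2 now {2, 6}
Step 3: union(4, 9) -> merged; set of 4 now {3, 4, 9}
Step 4: union(9, 0) -> merged; set of 9 now {0, 3, 4, 9}
Step 5: union(7, 8) -> merged; set of 7 now {7, 8}
Step 6: find(1) -> no change; set of 1 is {1}
Step 7: union(1, 7) -> merged; set of 1 now {1, 7, 8}
Step 8: union(11, 9) -> merged; set of 11 now {0, 3, 4, 9, 11}
Step 9: union(6, 0) -> merged; set of 6 now {0, 2, 3, 4, 6, 9, 11}
Step 10: find(7) -> no change; set of 7 is {1, 7, 8}
Step 11: union(8, 10) -> merged; set of 8 now {1, 7, 8, 10}
Step 12: union(3, 11) -> already same set; set of 3 now {0, 2, 3, 4, 6, 9, 11}
Step 13: find(2) -> no change; set of 2 is {0, 2, 3, 4, 6, 9, 11}
Step 14: union(9, 6) -> already same set; set of 9 now {0, 2, 3, 4, 6, 9, 11}
Step 15: union(3, 7) -> merged; set of 3 now {0, 1, 2, 3, 4, 6, 7, 8, 9, 10, 11}
Step 16: union(6, 3) -> already same set; set of 6 now {0, 1, 2, 3, 4, 6, 7, 8, 9, 10, 11}
Step 17: union(3, 9) -> already same set; set of 3 now {0, 1, 2, 3, 4, 6, 7, 8, 9, 10, 11}
Step 18: union(7, 4) -> already same set; set of 7 now {0, 1, 2, 3, 4, 6, 7, 8, 9, 10, 11}
Step 19: union(0, 9) -> already same set; set of 0 now {0, 1, 2, 3, 4, 6, 7, 8, 9, 10, 11}
Step 20: union(6, 2) -> already same set; set of 6 now {0, 1, 2, 3, 4, 6, 7, 8, 9, 10, 11}
Step 21: union(11, 4) -> already same set; set of 11 now {0, 1, 2, 3, 4, 6, 7, 8, 9, 10, 11}
Set of 10: {0, 1, 2, 3, 4, 6, 7, 8, 9, 10, 11}; 3 is a member.

Answer: yes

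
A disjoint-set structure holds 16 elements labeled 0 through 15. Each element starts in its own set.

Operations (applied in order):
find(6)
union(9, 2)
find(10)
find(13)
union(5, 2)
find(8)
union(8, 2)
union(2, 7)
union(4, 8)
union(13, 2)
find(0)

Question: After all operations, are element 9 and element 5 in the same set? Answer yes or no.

Answer: yes

Derivation:
Step 1: find(6) -> no change; set of 6 is {6}
Step 2: union(9, 2) -> merged; set of 9 now {2, 9}
Step 3: find(10) -> no change; set of 10 is {10}
Step 4: find(13) -> no change; set of 13 is {13}
Step 5: union(5, 2) -> merged; set of 5 now {2, 5, 9}
Step 6: find(8) -> no change; set of 8 is {8}
Step 7: union(8, 2) -> merged; set of 8 now {2, 5, 8, 9}
Step 8: union(2, 7) -> merged; set of 2 now {2, 5, 7, 8, 9}
Step 9: union(4, 8) -> merged; set of 4 now {2, 4, 5, 7, 8, 9}
Step 10: union(13, 2) -> merged; set of 13 now {2, 4, 5, 7, 8, 9, 13}
Step 11: find(0) -> no change; set of 0 is {0}
Set of 9: {2, 4, 5, 7, 8, 9, 13}; 5 is a member.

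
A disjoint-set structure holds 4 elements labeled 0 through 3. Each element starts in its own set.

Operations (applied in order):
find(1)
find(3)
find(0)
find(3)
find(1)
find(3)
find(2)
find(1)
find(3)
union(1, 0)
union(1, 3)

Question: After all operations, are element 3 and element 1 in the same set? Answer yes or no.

Step 1: find(1) -> no change; set of 1 is {1}
Step 2: find(3) -> no change; set of 3 is {3}
Step 3: find(0) -> no change; set of 0 is {0}
Step 4: find(3) -> no change; set of 3 is {3}
Step 5: find(1) -> no change; set of 1 is {1}
Step 6: find(3) -> no change; set of 3 is {3}
Step 7: find(2) -> no change; set of 2 is {2}
Step 8: find(1) -> no change; set of 1 is {1}
Step 9: find(3) -> no change; set of 3 is {3}
Step 10: union(1, 0) -> merged; set of 1 now {0, 1}
Step 11: union(1, 3) -> merged; set of 1 now {0, 1, 3}
Set of 3: {0, 1, 3}; 1 is a member.

Answer: yes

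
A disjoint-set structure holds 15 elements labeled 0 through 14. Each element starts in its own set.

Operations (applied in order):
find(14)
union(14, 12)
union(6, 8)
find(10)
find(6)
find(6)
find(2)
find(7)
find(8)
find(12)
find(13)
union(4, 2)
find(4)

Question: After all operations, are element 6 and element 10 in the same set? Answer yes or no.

Answer: no

Derivation:
Step 1: find(14) -> no change; set of 14 is {14}
Step 2: union(14, 12) -> merged; set of 14 now {12, 14}
Step 3: union(6, 8) -> merged; set of 6 now {6, 8}
Step 4: find(10) -> no change; set of 10 is {10}
Step 5: find(6) -> no change; set of 6 is {6, 8}
Step 6: find(6) -> no change; set of 6 is {6, 8}
Step 7: find(2) -> no change; set of 2 is {2}
Step 8: find(7) -> no change; set of 7 is {7}
Step 9: find(8) -> no change; set of 8 is {6, 8}
Step 10: find(12) -> no change; set of 12 is {12, 14}
Step 11: find(13) -> no change; set of 13 is {13}
Step 12: union(4, 2) -> merged; set of 4 now {2, 4}
Step 13: find(4) -> no change; set of 4 is {2, 4}
Set of 6: {6, 8}; 10 is not a member.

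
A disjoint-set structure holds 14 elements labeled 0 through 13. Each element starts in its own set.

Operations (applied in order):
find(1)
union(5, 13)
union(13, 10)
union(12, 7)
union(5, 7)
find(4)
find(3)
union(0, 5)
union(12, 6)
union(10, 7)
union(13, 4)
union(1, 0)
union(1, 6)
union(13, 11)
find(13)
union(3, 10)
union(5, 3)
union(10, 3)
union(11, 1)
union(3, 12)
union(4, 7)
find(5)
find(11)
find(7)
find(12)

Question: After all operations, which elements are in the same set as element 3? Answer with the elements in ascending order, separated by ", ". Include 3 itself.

Step 1: find(1) -> no change; set of 1 is {1}
Step 2: union(5, 13) -> merged; set of 5 now {5, 13}
Step 3: union(13, 10) -> merged; set of 13 now {5, 10, 13}
Step 4: union(12, 7) -> merged; set of 12 now {7, 12}
Step 5: union(5, 7) -> merged; set of 5 now {5, 7, 10, 12, 13}
Step 6: find(4) -> no change; set of 4 is {4}
Step 7: find(3) -> no change; set of 3 is {3}
Step 8: union(0, 5) -> merged; set of 0 now {0, 5, 7, 10, 12, 13}
Step 9: union(12, 6) -> merged; set of 12 now {0, 5, 6, 7, 10, 12, 13}
Step 10: union(10, 7) -> already same set; set of 10 now {0, 5, 6, 7, 10, 12, 13}
Step 11: union(13, 4) -> merged; set of 13 now {0, 4, 5, 6, 7, 10, 12, 13}
Step 12: union(1, 0) -> merged; set of 1 now {0, 1, 4, 5, 6, 7, 10, 12, 13}
Step 13: union(1, 6) -> already same set; set of 1 now {0, 1, 4, 5, 6, 7, 10, 12, 13}
Step 14: union(13, 11) -> merged; set of 13 now {0, 1, 4, 5, 6, 7, 10, 11, 12, 13}
Step 15: find(13) -> no change; set of 13 is {0, 1, 4, 5, 6, 7, 10, 11, 12, 13}
Step 16: union(3, 10) -> merged; set of 3 now {0, 1, 3, 4, 5, 6, 7, 10, 11, 12, 13}
Step 17: union(5, 3) -> already same set; set of 5 now {0, 1, 3, 4, 5, 6, 7, 10, 11, 12, 13}
Step 18: union(10, 3) -> already same set; set of 10 now {0, 1, 3, 4, 5, 6, 7, 10, 11, 12, 13}
Step 19: union(11, 1) -> already same set; set of 11 now {0, 1, 3, 4, 5, 6, 7, 10, 11, 12, 13}
Step 20: union(3, 12) -> already same set; set of 3 now {0, 1, 3, 4, 5, 6, 7, 10, 11, 12, 13}
Step 21: union(4, 7) -> already same set; set of 4 now {0, 1, 3, 4, 5, 6, 7, 10, 11, 12, 13}
Step 22: find(5) -> no change; set of 5 is {0, 1, 3, 4, 5, 6, 7, 10, 11, 12, 13}
Step 23: find(11) -> no change; set of 11 is {0, 1, 3, 4, 5, 6, 7, 10, 11, 12, 13}
Step 24: find(7) -> no change; set of 7 is {0, 1, 3, 4, 5, 6, 7, 10, 11, 12, 13}
Step 25: find(12) -> no change; set of 12 is {0, 1, 3, 4, 5, 6, 7, 10, 11, 12, 13}
Component of 3: {0, 1, 3, 4, 5, 6, 7, 10, 11, 12, 13}

Answer: 0, 1, 3, 4, 5, 6, 7, 10, 11, 12, 13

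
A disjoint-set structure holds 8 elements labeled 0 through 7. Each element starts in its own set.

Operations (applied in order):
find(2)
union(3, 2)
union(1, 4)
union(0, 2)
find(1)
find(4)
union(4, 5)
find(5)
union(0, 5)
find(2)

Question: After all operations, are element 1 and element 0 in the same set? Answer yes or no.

Answer: yes

Derivation:
Step 1: find(2) -> no change; set of 2 is {2}
Step 2: union(3, 2) -> merged; set of 3 now {2, 3}
Step 3: union(1, 4) -> merged; set of 1 now {1, 4}
Step 4: union(0, 2) -> merged; set of 0 now {0, 2, 3}
Step 5: find(1) -> no change; set of 1 is {1, 4}
Step 6: find(4) -> no change; set of 4 is {1, 4}
Step 7: union(4, 5) -> merged; set of 4 now {1, 4, 5}
Step 8: find(5) -> no change; set of 5 is {1, 4, 5}
Step 9: union(0, 5) -> merged; set of 0 now {0, 1, 2, 3, 4, 5}
Step 10: find(2) -> no change; set of 2 is {0, 1, 2, 3, 4, 5}
Set of 1: {0, 1, 2, 3, 4, 5}; 0 is a member.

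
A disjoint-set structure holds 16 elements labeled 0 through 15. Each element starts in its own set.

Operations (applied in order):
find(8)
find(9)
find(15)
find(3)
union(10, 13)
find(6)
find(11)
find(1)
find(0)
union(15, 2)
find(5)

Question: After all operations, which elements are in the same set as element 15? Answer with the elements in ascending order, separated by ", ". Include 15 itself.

Step 1: find(8) -> no change; set of 8 is {8}
Step 2: find(9) -> no change; set of 9 is {9}
Step 3: find(15) -> no change; set of 15 is {15}
Step 4: find(3) -> no change; set of 3 is {3}
Step 5: union(10, 13) -> merged; set of 10 now {10, 13}
Step 6: find(6) -> no change; set of 6 is {6}
Step 7: find(11) -> no change; set of 11 is {11}
Step 8: find(1) -> no change; set of 1 is {1}
Step 9: find(0) -> no change; set of 0 is {0}
Step 10: union(15, 2) -> merged; set of 15 now {2, 15}
Step 11: find(5) -> no change; set of 5 is {5}
Component of 15: {2, 15}

Answer: 2, 15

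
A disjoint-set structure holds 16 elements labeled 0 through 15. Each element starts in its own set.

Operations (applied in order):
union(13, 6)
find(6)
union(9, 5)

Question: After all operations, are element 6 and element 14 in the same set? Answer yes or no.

Answer: no

Derivation:
Step 1: union(13, 6) -> merged; set of 13 now {6, 13}
Step 2: find(6) -> no change; set of 6 is {6, 13}
Step 3: union(9, 5) -> merged; set of 9 now {5, 9}
Set of 6: {6, 13}; 14 is not a member.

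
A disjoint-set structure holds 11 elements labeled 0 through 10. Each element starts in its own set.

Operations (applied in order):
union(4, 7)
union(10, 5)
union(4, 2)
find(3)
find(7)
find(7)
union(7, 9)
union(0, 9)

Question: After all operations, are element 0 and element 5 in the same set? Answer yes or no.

Step 1: union(4, 7) -> merged; set of 4 now {4, 7}
Step 2: union(10, 5) -> merged; set of 10 now {5, 10}
Step 3: union(4, 2) -> merged; set of 4 now {2, 4, 7}
Step 4: find(3) -> no change; set of 3 is {3}
Step 5: find(7) -> no change; set of 7 is {2, 4, 7}
Step 6: find(7) -> no change; set of 7 is {2, 4, 7}
Step 7: union(7, 9) -> merged; set of 7 now {2, 4, 7, 9}
Step 8: union(0, 9) -> merged; set of 0 now {0, 2, 4, 7, 9}
Set of 0: {0, 2, 4, 7, 9}; 5 is not a member.

Answer: no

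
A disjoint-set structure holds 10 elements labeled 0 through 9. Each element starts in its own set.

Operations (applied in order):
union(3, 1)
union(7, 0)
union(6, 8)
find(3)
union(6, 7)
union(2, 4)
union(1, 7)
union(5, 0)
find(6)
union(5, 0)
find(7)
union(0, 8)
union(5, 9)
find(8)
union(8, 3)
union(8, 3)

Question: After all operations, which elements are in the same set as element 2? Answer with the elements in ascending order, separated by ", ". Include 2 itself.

Step 1: union(3, 1) -> merged; set of 3 now {1, 3}
Step 2: union(7, 0) -> merged; set of 7 now {0, 7}
Step 3: union(6, 8) -> merged; set of 6 now {6, 8}
Step 4: find(3) -> no change; set of 3 is {1, 3}
Step 5: union(6, 7) -> merged; set of 6 now {0, 6, 7, 8}
Step 6: union(2, 4) -> merged; set of 2 now {2, 4}
Step 7: union(1, 7) -> merged; set of 1 now {0, 1, 3, 6, 7, 8}
Step 8: union(5, 0) -> merged; set of 5 now {0, 1, 3, 5, 6, 7, 8}
Step 9: find(6) -> no change; set of 6 is {0, 1, 3, 5, 6, 7, 8}
Step 10: union(5, 0) -> already same set; set of 5 now {0, 1, 3, 5, 6, 7, 8}
Step 11: find(7) -> no change; set of 7 is {0, 1, 3, 5, 6, 7, 8}
Step 12: union(0, 8) -> already same set; set of 0 now {0, 1, 3, 5, 6, 7, 8}
Step 13: union(5, 9) -> merged; set of 5 now {0, 1, 3, 5, 6, 7, 8, 9}
Step 14: find(8) -> no change; set of 8 is {0, 1, 3, 5, 6, 7, 8, 9}
Step 15: union(8, 3) -> already same set; set of 8 now {0, 1, 3, 5, 6, 7, 8, 9}
Step 16: union(8, 3) -> already same set; set of 8 now {0, 1, 3, 5, 6, 7, 8, 9}
Component of 2: {2, 4}

Answer: 2, 4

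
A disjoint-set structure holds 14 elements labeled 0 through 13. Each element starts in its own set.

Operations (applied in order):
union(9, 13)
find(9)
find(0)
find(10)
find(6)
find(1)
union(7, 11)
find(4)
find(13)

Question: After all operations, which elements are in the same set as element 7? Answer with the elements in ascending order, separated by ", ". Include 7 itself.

Answer: 7, 11

Derivation:
Step 1: union(9, 13) -> merged; set of 9 now {9, 13}
Step 2: find(9) -> no change; set of 9 is {9, 13}
Step 3: find(0) -> no change; set of 0 is {0}
Step 4: find(10) -> no change; set of 10 is {10}
Step 5: find(6) -> no change; set of 6 is {6}
Step 6: find(1) -> no change; set of 1 is {1}
Step 7: union(7, 11) -> merged; set of 7 now {7, 11}
Step 8: find(4) -> no change; set of 4 is {4}
Step 9: find(13) -> no change; set of 13 is {9, 13}
Component of 7: {7, 11}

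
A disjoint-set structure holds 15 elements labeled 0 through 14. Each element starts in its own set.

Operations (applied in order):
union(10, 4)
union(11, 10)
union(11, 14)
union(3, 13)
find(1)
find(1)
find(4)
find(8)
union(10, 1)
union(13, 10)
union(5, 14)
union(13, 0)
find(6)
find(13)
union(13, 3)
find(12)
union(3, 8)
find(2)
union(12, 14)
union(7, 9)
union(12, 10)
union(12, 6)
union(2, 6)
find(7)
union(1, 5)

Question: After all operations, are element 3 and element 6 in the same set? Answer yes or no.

Step 1: union(10, 4) -> merged; set of 10 now {4, 10}
Step 2: union(11, 10) -> merged; set of 11 now {4, 10, 11}
Step 3: union(11, 14) -> merged; set of 11 now {4, 10, 11, 14}
Step 4: union(3, 13) -> merged; set of 3 now {3, 13}
Step 5: find(1) -> no change; set of 1 is {1}
Step 6: find(1) -> no change; set of 1 is {1}
Step 7: find(4) -> no change; set of 4 is {4, 10, 11, 14}
Step 8: find(8) -> no change; set of 8 is {8}
Step 9: union(10, 1) -> merged; set of 10 now {1, 4, 10, 11, 14}
Step 10: union(13, 10) -> merged; set of 13 now {1, 3, 4, 10, 11, 13, 14}
Step 11: union(5, 14) -> merged; set of 5 now {1, 3, 4, 5, 10, 11, 13, 14}
Step 12: union(13, 0) -> merged; set of 13 now {0, 1, 3, 4, 5, 10, 11, 13, 14}
Step 13: find(6) -> no change; set of 6 is {6}
Step 14: find(13) -> no change; set of 13 is {0, 1, 3, 4, 5, 10, 11, 13, 14}
Step 15: union(13, 3) -> already same set; set of 13 now {0, 1, 3, 4, 5, 10, 11, 13, 14}
Step 16: find(12) -> no change; set of 12 is {12}
Step 17: union(3, 8) -> merged; set of 3 now {0, 1, 3, 4, 5, 8, 10, 11, 13, 14}
Step 18: find(2) -> no change; set of 2 is {2}
Step 19: union(12, 14) -> merged; set of 12 now {0, 1, 3, 4, 5, 8, 10, 11, 12, 13, 14}
Step 20: union(7, 9) -> merged; set of 7 now {7, 9}
Step 21: union(12, 10) -> already same set; set of 12 now {0, 1, 3, 4, 5, 8, 10, 11, 12, 13, 14}
Step 22: union(12, 6) -> merged; set of 12 now {0, 1, 3, 4, 5, 6, 8, 10, 11, 12, 13, 14}
Step 23: union(2, 6) -> merged; set of 2 now {0, 1, 2, 3, 4, 5, 6, 8, 10, 11, 12, 13, 14}
Step 24: find(7) -> no change; set of 7 is {7, 9}
Step 25: union(1, 5) -> already same set; set of 1 now {0, 1, 2, 3, 4, 5, 6, 8, 10, 11, 12, 13, 14}
Set of 3: {0, 1, 2, 3, 4, 5, 6, 8, 10, 11, 12, 13, 14}; 6 is a member.

Answer: yes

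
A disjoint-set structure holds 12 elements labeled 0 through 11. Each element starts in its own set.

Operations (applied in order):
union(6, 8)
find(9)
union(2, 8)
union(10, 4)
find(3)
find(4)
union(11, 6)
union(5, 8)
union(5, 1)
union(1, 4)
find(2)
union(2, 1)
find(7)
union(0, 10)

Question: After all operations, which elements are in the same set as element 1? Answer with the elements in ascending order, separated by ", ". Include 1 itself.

Answer: 0, 1, 2, 4, 5, 6, 8, 10, 11

Derivation:
Step 1: union(6, 8) -> merged; set of 6 now {6, 8}
Step 2: find(9) -> no change; set of 9 is {9}
Step 3: union(2, 8) -> merged; set of 2 now {2, 6, 8}
Step 4: union(10, 4) -> merged; set of 10 now {4, 10}
Step 5: find(3) -> no change; set of 3 is {3}
Step 6: find(4) -> no change; set of 4 is {4, 10}
Step 7: union(11, 6) -> merged; set of 11 now {2, 6, 8, 11}
Step 8: union(5, 8) -> merged; set of 5 now {2, 5, 6, 8, 11}
Step 9: union(5, 1) -> merged; set of 5 now {1, 2, 5, 6, 8, 11}
Step 10: union(1, 4) -> merged; set of 1 now {1, 2, 4, 5, 6, 8, 10, 11}
Step 11: find(2) -> no change; set of 2 is {1, 2, 4, 5, 6, 8, 10, 11}
Step 12: union(2, 1) -> already same set; set of 2 now {1, 2, 4, 5, 6, 8, 10, 11}
Step 13: find(7) -> no change; set of 7 is {7}
Step 14: union(0, 10) -> merged; set of 0 now {0, 1, 2, 4, 5, 6, 8, 10, 11}
Component of 1: {0, 1, 2, 4, 5, 6, 8, 10, 11}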